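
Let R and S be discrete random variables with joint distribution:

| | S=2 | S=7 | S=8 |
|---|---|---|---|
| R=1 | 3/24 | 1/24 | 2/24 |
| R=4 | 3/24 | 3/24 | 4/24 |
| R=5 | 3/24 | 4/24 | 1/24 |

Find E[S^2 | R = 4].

P(R = 4) = 5/12.
Σ S^2·P over the event = 4·(3/24) + 49·(3/24) + 64·(4/24) = 415/24.
E[S^2 | R = 4] = (415/24) / (5/12) = 83/2.

83/2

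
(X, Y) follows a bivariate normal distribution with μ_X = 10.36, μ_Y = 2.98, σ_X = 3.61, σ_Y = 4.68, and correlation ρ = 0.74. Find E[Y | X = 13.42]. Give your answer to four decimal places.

For a bivariate normal, E[Y | X=x] = μ_Y + ρ·(σ_Y/σ_X)·(x − μ_X).
E[Y | X=13.42] = 2.98 + (0.74)·(4.68/3.61)·(13.42 − (10.36)) = 2.98 + (0.95934)·(3.06) = 5.9156.

5.9156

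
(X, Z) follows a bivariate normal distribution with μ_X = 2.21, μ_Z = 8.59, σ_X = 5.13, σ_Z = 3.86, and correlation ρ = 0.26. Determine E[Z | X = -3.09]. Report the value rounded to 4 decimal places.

E[Z | X=x] = μ_Z + ρ(σ_Z/σ_X)(x − μ_X) for jointly normal variables.
E[Z | X=-3.09] = 8.59 + (0.26)·(3.86/5.13)·(-3.09 − (2.21)) = 8.59 + (0.195634)·(-5.3) = 7.5531.

7.5531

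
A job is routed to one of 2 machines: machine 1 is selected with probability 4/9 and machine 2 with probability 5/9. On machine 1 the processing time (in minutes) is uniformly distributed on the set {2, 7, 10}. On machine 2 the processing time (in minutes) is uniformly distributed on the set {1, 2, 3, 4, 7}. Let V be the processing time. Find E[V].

E[V | machine 1] = (2+7+10)/3 = 19/3.
E[V | machine 2] = (1+2+3+4+7)/5 = 17/5.
E[V] = (4/9)·(19/3) + (5/9)·(17/5) = 127/27.

127/27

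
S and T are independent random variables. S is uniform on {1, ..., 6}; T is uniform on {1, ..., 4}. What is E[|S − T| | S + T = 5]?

2

Outcomes with S + T = 5: (1,4), (2,3), (3,2), (4,1), each with probability 1/24.
E[|S − T| | S + T = 5] = (3 + 1 + 1 + 3) / 4 = 2.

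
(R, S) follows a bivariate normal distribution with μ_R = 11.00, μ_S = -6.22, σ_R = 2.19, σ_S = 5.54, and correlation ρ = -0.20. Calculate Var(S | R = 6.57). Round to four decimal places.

29.4639

Var(S | R=x) = (1 − ρ²)·σ_S².
Var(S | R=6.57) = (5.54)²·(1 − (-0.20)²) = 30.6916·0.96 = 29.4639.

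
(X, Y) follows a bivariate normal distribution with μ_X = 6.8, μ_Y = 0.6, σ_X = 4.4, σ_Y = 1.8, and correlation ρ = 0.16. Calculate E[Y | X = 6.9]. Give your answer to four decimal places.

E[Y | X=x] = μ_Y + ρ(σ_Y/σ_X)(x − μ_X) for jointly normal variables.
E[Y | X=6.9] = 0.6 + (0.16)·(1.8/4.4)·(6.9 − (6.8)) = 0.6 + (0.065455)·(0.1) = 0.6065.

0.6065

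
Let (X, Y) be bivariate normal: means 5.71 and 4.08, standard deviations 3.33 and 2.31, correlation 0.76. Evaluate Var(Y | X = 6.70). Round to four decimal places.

For a bivariate normal, Var(Y | X=x) = σ_Y²(1 − ρ²).
Var(Y | X=6.70) = (2.31)²·(1 − (0.76)²) = 5.3361·0.4224 = 2.2540.

2.2540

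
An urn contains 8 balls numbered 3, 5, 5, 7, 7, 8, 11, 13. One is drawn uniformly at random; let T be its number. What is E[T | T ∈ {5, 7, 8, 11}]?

43/6

P(T ∈ {5, 7, 8, 11}) = 3/4.
Σ over the event: 5·1/4 + 7·1/4 + 8·1/8 + 11·1/8 = 43/8.
E[T | T ∈ {5, 7, 8, 11}] = (43/8) / (3/4) = 43/6.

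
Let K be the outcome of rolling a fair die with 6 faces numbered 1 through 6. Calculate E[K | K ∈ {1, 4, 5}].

10/3

P(K ∈ {1, 4, 5}) = 1/2.
Σ over the event: 1·1/6 + 4·1/6 + 5·1/6 = 5/3.
E[K | K ∈ {1, 4, 5}] = (5/3) / (1/2) = 10/3.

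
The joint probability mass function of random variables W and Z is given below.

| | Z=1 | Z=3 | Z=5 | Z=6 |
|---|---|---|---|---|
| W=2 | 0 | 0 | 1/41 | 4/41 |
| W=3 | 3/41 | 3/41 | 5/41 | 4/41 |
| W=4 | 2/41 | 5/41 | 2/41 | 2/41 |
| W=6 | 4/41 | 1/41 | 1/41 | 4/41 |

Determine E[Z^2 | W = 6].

P(W = 6) = 10/41.
Σ Z^2·P over the event = 1·(4/41) + 9·(1/41) + 25·(1/41) + 36·(4/41) = 182/41.
E[Z^2 | W = 6] = (182/41) / (10/41) = 91/5.

91/5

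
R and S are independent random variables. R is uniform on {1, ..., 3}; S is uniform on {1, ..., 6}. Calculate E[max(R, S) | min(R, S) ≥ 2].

Outcomes with min(R, S) ≥ 2: (2,2), (2,3), (2,4), (2,5), (2,6), (3,2), (3,3), (3,4), (3,5), (3,6), each with probability 1/18.
E[max(R, S) | min(R, S) ≥ 2] = (2 + 3 + 4 + 5 + 6 + 3 + 3 + 4 + 5 + 6) / 10 = 41/10.

41/10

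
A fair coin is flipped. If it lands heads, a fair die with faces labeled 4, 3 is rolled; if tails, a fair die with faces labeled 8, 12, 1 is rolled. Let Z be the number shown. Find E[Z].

21/4

E[Z | heads] = (4+3)/2 = 7/2.
E[Z | tails] = (8+12+1)/3 = 7.
By the law of total expectation,
E[Z] = (1/2)·(7/2) + (1/2)·(7) = 21/4.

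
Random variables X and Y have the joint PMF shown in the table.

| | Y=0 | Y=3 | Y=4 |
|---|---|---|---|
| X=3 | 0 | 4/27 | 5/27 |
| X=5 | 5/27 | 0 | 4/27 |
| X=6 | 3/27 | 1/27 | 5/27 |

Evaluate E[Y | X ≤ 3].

P(X ≤ 3) = 1/3.
Σ Y·P over the event = 3·(4/27) + 4·(5/27) = 32/27.
E[Y | X ≤ 3] = (32/27) / (1/3) = 32/9.

32/9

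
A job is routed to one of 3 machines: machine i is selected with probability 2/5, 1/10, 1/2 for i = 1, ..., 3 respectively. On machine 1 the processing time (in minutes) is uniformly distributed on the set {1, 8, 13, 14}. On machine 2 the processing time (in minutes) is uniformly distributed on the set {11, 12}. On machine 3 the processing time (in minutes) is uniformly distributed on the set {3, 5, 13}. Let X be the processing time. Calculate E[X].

33/4

E[X | machine 1] = (1+8+13+14)/4 = 9.
E[X | machine 2] = (11+12)/2 = 23/2.
E[X | machine 3] = (3+5+13)/3 = 7.
By the law of total expectation,
E[X] = (2/5)·(9) + (1/10)·(23/2) + (1/2)·(7) = 33/4.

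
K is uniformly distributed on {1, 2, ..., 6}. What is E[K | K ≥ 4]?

Given K ≥ 4, K is equally likely to be any of {4, 5, 6}.
E[K | K ≥ 4] = (4 + 5 + 6) / 3 = 5.

5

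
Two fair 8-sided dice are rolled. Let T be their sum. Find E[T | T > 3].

568/61

P(T > 3) = 61/64.
E[T | T > 3] = (71/8) / (61/64) = 568/61.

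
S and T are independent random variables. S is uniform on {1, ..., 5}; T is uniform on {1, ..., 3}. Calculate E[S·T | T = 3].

Outcomes with T = 3: (1,3), (2,3), (3,3), (4,3), (5,3), each with probability 1/15.
E[S·T | T = 3] = (3 + 6 + 9 + 12 + 15) / 5 = 9.

9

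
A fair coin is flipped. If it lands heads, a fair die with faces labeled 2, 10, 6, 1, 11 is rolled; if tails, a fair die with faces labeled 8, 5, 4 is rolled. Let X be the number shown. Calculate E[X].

E[X | heads] = (2+10+6+1+11)/5 = 6.
E[X | tails] = (8+5+4)/3 = 17/3.
E[X] = (1/2)·(6) + (1/2)·(17/3) = 35/6.

35/6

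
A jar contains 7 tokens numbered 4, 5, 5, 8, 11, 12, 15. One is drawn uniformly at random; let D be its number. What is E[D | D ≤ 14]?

P(D ≤ 14) = 6/7.
Σ over the event: 4·1/7 + 5·2/7 + 8·1/7 + 11·1/7 + 12·1/7 = 45/7.
E[D | D ≤ 14] = (45/7) / (6/7) = 15/2.

15/2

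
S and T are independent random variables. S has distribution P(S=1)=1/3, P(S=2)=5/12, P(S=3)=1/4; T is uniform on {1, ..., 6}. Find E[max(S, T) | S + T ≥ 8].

63/11

P(S + T ≥ 8) = 11/72.
Summing max(S,T)·P(x,y) over outcomes with S + T ≥ 8 gives 7/8.
E[max(S, T) | S + T ≥ 8] = (7/8) / (11/72) = 63/11.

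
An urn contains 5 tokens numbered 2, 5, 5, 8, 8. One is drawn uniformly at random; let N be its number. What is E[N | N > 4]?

P(N > 4) = 4/5.
Σ over the event: 5·2/5 + 8·2/5 = 26/5.
E[N | N > 4] = (26/5) / (4/5) = 13/2.

13/2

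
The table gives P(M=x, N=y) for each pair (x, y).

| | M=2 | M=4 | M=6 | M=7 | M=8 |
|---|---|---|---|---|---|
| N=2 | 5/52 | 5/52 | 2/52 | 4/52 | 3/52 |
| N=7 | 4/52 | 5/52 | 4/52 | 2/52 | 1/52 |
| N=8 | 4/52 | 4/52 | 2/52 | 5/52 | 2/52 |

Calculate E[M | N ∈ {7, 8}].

P(N ∈ {7, 8}) = 33/52.
Summing M·P(M=x,N=y) over the conditioning event gives 161/52.
E[M | N ∈ {7, 8}] = (161/52) / (33/52) = 161/33.

161/33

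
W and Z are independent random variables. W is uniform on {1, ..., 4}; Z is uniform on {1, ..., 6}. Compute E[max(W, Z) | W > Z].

P(W > Z) = 1/4.
Summing max(W,Z)·P(x,y) over outcomes with W > Z gives 5/6.
E[max(W, Z) | W > Z] = (5/6) / (1/4) = 10/3.

10/3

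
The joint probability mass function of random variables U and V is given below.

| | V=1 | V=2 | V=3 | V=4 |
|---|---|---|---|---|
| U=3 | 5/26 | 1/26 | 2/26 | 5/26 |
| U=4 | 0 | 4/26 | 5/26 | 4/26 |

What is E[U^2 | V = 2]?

73/5

P(V = 2) = 5/26.
Σ U^2·P over the event = 9·(1/26) + 16·(4/26) = 73/26.
E[U^2 | V = 2] = (73/26) / (5/26) = 73/5.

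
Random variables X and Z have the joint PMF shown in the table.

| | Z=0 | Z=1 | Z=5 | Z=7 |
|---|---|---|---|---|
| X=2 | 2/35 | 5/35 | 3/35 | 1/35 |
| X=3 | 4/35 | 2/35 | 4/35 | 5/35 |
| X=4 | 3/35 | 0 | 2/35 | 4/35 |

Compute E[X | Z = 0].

28/9

P(Z = 0) = 9/35.
Σ X·P over the event = 2·(2/35) + 3·(4/35) + 4·(3/35) = 4/5.
E[X | Z = 0] = (4/5) / (9/35) = 28/9.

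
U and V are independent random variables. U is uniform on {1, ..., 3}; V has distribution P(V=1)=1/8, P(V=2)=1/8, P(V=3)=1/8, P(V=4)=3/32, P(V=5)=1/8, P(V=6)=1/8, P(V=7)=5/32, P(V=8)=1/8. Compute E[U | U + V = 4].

2

P(U + V = 4) = 1/8.
Summing U·P(x,y) over outcomes with U + V = 4 gives 1/4.
E[U | U + V = 4] = (1/4) / (1/8) = 2.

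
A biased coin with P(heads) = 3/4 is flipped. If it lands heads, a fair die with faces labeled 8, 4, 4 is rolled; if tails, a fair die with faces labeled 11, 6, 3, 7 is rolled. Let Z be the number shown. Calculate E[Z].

E[Z | heads] = (8+4+4)/3 = 16/3.
E[Z | tails] = (11+6+3+7)/4 = 27/4.
By the law of total expectation,
E[Z] = (3/4)·(16/3) + (1/4)·(27/4) = 91/16.

91/16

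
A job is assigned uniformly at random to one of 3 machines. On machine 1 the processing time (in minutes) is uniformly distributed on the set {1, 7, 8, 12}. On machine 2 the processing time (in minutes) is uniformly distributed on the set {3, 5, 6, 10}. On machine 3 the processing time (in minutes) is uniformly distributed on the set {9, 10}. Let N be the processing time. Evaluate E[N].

15/2

E[N | machine 1] = (1+7+8+12)/4 = 7.
E[N | machine 2] = (3+5+6+10)/4 = 6.
E[N | machine 3] = (9+10)/2 = 19/2.
E[N] = (1/3)·(7) + (1/3)·(6) + (1/3)·(19/2) = 15/2.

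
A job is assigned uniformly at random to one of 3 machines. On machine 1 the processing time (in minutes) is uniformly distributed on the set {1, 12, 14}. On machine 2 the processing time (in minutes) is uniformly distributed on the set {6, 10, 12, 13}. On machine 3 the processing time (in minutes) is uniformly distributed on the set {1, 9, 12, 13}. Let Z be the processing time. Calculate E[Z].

E[Z | machine 1] = (1+12+14)/3 = 9.
E[Z | machine 2] = (6+10+12+13)/4 = 41/4.
E[Z | machine 3] = (1+9+12+13)/4 = 35/4.
By the law of total expectation,
E[Z] = (1/3)·(9) + (1/3)·(41/4) + (1/3)·(35/4) = 28/3.

28/3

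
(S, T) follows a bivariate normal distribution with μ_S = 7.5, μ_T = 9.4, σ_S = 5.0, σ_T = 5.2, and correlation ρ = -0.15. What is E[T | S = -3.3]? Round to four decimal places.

For a bivariate normal, E[T | S=x] = μ_T + ρ·(σ_T/σ_S)·(x − μ_S).
E[T | S=-3.3] = 9.4 + (-0.15)·(5.2/5.0)·(-3.3 − (7.5)) = 9.4 + (-0.156)·(-10.8) = 11.0848.

11.0848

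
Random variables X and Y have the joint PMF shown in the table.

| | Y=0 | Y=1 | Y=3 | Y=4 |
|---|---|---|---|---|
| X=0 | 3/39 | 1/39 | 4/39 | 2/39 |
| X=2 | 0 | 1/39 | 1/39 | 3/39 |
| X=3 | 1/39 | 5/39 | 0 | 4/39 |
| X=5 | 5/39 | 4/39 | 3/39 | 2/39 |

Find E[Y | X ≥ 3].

P(X ≥ 3) = 8/13.
Σ Y·P over the event = 0·(1/39) + 1·(5/39) + 4·(4/39) + 0·(5/39) + 1·(4/39) + 3·(3/39) + 4·(2/39) = 14/13.
E[Y | X ≥ 3] = (14/13) / (8/13) = 7/4.

7/4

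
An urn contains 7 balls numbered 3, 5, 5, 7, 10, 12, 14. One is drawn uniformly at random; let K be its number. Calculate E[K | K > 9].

12

P(K > 9) = 3/7.
Σ over the event: 10·1/7 + 12·1/7 + 14·1/7 = 36/7.
E[K | K > 9] = (36/7) / (3/7) = 12.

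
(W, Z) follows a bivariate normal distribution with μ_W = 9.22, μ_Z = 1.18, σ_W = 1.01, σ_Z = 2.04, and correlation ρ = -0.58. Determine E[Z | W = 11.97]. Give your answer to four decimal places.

-2.0416

E[Z | W=x] = μ_Z + ρ(σ_Z/σ_W)(x − μ_W) for jointly normal variables.
E[Z | W=11.97] = 1.18 + (-0.58)·(2.04/1.01)·(11.97 − (9.22)) = 1.18 + (-1.1715)·(2.75) = -2.0416.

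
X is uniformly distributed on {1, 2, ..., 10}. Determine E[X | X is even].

Given X is even, X is equally likely to be any of {2, 4, 6, 8, 10}.
E[X | X is even] = (2 + 4 + 6 + 8 + 10) / 5 = 6.

6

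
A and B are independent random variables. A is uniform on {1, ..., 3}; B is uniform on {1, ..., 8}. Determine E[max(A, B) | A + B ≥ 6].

P(A + B ≥ 6) = 5/8.
Summing max(A,B)·P(x,y) over outcomes with A + B ≥ 6 gives 89/24.
E[max(A, B) | A + B ≥ 6] = (89/24) / (5/8) = 89/15.

89/15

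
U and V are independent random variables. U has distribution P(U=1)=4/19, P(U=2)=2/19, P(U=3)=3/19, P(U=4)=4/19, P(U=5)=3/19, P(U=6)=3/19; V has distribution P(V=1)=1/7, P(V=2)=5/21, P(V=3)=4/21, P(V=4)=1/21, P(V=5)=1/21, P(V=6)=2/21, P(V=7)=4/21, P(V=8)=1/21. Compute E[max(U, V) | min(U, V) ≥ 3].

985/169

P(min(U, V) ≥ 3) = 169/399.
Summing max(U,V)·P(x,y) over outcomes with min(U, V) ≥ 3 gives 985/399.
E[max(U, V) | min(U, V) ≥ 3] = (985/399) / (169/399) = 985/169.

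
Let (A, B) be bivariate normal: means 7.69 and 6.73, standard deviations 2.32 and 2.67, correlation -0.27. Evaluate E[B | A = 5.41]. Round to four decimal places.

7.4385

E[B | A=x] = μ_B + ρ(σ_B/σ_A)(x − μ_A) for jointly normal variables.
E[B | A=5.41] = 6.73 + (-0.27)·(2.67/2.32)·(5.41 − (7.69)) = 6.73 + (-0.31073)·(-2.28) = 7.4385.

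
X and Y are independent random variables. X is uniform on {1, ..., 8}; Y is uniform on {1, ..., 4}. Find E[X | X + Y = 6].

Outcomes with X + Y = 6: (2,4), (3,3), (4,2), (5,1), each with probability 1/32.
E[X | X + Y = 6] = (2 + 3 + 4 + 5) / 4 = 7/2.

7/2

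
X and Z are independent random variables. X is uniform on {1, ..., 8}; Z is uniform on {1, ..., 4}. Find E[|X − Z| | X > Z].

P(X > Z) = 11/16.
Summing |X−Z|·P(x,y) over outcomes with X > Z gives 37/16.
E[|X − Z| | X > Z] = (37/16) / (11/16) = 37/11.

37/11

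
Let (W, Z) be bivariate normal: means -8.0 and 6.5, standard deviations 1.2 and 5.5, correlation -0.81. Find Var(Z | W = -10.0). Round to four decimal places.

10.4030

For a bivariate normal, Var(Z | W=x) = σ_Z²(1 − ρ²).
Var(Z | W=-10.0) = (5.5)²·(1 − (-0.81)²) = 30.25·0.3439 = 10.4030.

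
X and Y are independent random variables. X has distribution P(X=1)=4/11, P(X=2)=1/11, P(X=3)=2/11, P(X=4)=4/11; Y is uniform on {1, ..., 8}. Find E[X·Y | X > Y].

116/17

P(X > Y) = 17/88.
Summing XY·P(x,y) over outcomes with X > Y gives 29/22.
E[X·Y | X > Y] = (29/22) / (17/88) = 116/17.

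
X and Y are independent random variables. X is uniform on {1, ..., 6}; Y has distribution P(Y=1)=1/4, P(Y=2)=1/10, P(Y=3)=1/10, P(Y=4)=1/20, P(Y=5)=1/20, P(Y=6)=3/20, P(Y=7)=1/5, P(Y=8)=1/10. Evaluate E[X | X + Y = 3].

P(X + Y = 3) = 7/120.
Summing X·P(x,y) over outcomes with X + Y = 3 gives 1/10.
E[X | X + Y = 3] = (1/10) / (7/120) = 12/7.

12/7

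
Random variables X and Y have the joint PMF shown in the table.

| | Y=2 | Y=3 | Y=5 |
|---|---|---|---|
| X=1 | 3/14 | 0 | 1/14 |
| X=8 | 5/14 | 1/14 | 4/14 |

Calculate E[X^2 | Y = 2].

323/8

P(Y = 2) = 4/7.
Σ X^2·P over the event = 1·(3/14) + 64·(5/14) = 323/14.
E[X^2 | Y = 2] = (323/14) / (4/7) = 323/8.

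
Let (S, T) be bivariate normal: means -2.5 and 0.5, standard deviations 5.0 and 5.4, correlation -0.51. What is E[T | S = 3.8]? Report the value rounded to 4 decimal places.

-2.9700

For a bivariate normal, E[T | S=x] = μ_T + ρ·(σ_T/σ_S)·(x − μ_S).
E[T | S=3.8] = 0.5 + (-0.51)·(5.4/5.0)·(3.8 − (-2.5)) = 0.5 + (-0.5508)·(6.3) = -2.9700.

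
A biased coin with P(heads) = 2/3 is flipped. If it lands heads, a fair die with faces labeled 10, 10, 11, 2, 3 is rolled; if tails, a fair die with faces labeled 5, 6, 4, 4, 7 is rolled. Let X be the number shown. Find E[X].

E[X | heads] = (10+10+11+2+3)/5 = 36/5.
E[X | tails] = (5+6+4+4+7)/5 = 26/5.
E[X] = (2/3)·(36/5) + (1/3)·(26/5) = 98/15.

98/15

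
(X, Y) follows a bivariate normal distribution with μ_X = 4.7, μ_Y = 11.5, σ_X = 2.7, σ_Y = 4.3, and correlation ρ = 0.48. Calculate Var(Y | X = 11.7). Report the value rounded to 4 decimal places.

The conditional variance in a bivariate normal is σ_Y²(1 − ρ²), independent of x.
Var(Y | X=11.7) = (4.3)²·(1 − (0.48)²) = 18.49·0.7696 = 14.2299.

14.2299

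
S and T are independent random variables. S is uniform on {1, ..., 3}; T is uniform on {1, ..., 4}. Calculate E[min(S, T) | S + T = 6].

5/2

Outcomes with S + T = 6: (2,4), (3,3), each with probability 1/12.
E[min(S, T) | S + T = 6] = (2 + 3) / 2 = 5/2.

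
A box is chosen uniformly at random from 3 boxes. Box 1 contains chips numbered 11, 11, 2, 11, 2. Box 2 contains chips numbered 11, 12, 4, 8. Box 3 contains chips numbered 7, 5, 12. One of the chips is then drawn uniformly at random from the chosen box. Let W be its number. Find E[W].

E[W | box 1] = (11+11+2+11+2)/5 = 37/5.
E[W | box 2] = (11+12+4+8)/4 = 35/4.
E[W | box 3] = (7+5+12)/3 = 8.
By the law of total expectation,
E[W] = (1/3)·(37/5) + (1/3)·(35/4) + (1/3)·(8) = 161/20.

161/20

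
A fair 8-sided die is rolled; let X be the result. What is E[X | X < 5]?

Given X < 5, X is equally likely to be any of {1, 2, 3, 4}.
E[X | X < 5] = (1 + 2 + 3 + 4) / 4 = 5/2.

5/2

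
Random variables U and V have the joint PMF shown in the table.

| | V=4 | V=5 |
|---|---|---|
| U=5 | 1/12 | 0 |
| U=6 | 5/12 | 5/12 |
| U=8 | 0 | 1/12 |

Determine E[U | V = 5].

19/3

P(V = 5) = 1/2.
Summing U·P(U=x,V=y) over the conditioning event gives 19/6.
E[U | V = 5] = (19/6) / (1/2) = 19/3.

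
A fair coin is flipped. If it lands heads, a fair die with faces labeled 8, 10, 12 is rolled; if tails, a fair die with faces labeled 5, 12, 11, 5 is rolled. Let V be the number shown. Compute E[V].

73/8

E[V | heads] = (8+10+12)/3 = 10.
E[V | tails] = (5+12+11+5)/4 = 33/4.
By the law of total expectation,
E[V] = (1/2)·(10) + (1/2)·(33/4) = 73/8.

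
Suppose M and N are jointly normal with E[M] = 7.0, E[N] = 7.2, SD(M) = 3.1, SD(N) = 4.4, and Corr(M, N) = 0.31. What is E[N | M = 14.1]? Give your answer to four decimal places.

For a bivariate normal, E[N | M=x] = μ_N + ρ·(σ_N/σ_M)·(x − μ_M).
E[N | M=14.1] = 7.2 + (0.31)·(4.4/3.1)·(14.1 − (7.0)) = 7.2 + (0.44)·(7.1) = 10.3240.

10.3240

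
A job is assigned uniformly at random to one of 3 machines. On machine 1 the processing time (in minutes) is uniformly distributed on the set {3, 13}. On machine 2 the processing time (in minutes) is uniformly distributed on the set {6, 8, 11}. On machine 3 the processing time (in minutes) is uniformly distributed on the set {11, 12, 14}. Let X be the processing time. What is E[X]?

86/9

E[X | machine 1] = (3+13)/2 = 8.
E[X | machine 2] = (6+8+11)/3 = 25/3.
E[X | machine 3] = (11+12+14)/3 = 37/3.
E[X] = (1/3)·(8) + (1/3)·(25/3) + (1/3)·(37/3) = 86/9.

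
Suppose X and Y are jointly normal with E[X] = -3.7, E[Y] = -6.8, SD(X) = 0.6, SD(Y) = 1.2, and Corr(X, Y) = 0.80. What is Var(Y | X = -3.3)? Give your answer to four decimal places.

The conditional variance in a bivariate normal is σ_Y²(1 − ρ²), independent of x.
Var(Y | X=-3.3) = (1.2)²·(1 − (0.80)²) = 1.44·0.36 = 0.5184.

0.5184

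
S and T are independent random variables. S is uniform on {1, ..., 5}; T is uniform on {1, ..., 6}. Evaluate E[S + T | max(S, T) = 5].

Outcomes with max(S, T) = 5: (1,5), (2,5), (3,5), (4,5), (5,1), (5,2), (5,3), (5,4), (5,5), each with probability 1/30.
E[S + T | max(S, T) = 5] = (6 + 7 + 8 + 9 + 6 + 7 + 8 + 9 + 10) / 9 = 70/9.

70/9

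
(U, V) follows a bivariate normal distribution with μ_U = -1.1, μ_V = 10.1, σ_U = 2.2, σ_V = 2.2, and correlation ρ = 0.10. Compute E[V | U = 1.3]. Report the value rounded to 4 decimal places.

For a bivariate normal, E[V | U=x] = μ_V + ρ·(σ_V/σ_U)·(x − μ_U).
E[V | U=1.3] = 10.1 + (0.10)·(2.2/2.2)·(1.3 − (-1.1)) = 10.1 + (0.1)·(2.4) = 10.3400.

10.3400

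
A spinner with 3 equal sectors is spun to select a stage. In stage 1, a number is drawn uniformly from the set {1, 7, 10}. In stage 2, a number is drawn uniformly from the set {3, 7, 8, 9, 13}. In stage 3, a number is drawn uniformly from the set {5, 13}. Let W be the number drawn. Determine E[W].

23/3

E[W | stage 1] = (1+7+10)/3 = 6.
E[W | stage 2] = (3+7+8+9+13)/5 = 8.
E[W | stage 3] = (5+13)/2 = 9.
By the law of total expectation,
E[W] = (1/3)·(6) + (1/3)·(8) + (1/3)·(9) = 23/3.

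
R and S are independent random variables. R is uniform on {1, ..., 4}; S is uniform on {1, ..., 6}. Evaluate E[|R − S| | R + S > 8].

Outcomes with R + S > 8: (3,6), (4,5), (4,6), each with probability 1/24.
E[|R − S| | R + S > 8] = (3 + 1 + 2) / 3 = 2.

2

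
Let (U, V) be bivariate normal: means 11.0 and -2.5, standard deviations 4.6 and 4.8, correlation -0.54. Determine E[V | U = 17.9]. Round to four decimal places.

For a bivariate normal, E[V | U=x] = μ_V + ρ·(σ_V/σ_U)·(x − μ_U).
E[V | U=17.9] = -2.5 + (-0.54)·(4.8/4.6)·(17.9 − (11.0)) = -2.5 + (-0.56348)·(6.9) = -6.3880.

-6.3880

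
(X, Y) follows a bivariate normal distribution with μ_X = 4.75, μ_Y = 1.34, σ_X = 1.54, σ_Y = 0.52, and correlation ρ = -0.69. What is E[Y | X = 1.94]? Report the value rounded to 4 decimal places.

E[Y | X=x] = μ_Y + ρ(σ_Y/σ_X)(x − μ_X) for jointly normal variables.
E[Y | X=1.94] = 1.34 + (-0.69)·(0.52/1.54)·(1.94 − (4.75)) = 1.34 + (-0.23299)·(-2.81) = 1.9947.

1.9947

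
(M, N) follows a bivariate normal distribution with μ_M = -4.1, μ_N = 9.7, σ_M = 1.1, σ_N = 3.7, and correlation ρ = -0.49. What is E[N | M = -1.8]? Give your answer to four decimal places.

5.9092

E[N | M=x] = μ_N + ρ(σ_N/σ_M)(x − μ_M) for jointly normal variables.
E[N | M=-1.8] = 9.7 + (-0.49)·(3.7/1.1)·(-1.8 − (-4.1)) = 9.7 + (-1.64818)·(2.3) = 5.9092.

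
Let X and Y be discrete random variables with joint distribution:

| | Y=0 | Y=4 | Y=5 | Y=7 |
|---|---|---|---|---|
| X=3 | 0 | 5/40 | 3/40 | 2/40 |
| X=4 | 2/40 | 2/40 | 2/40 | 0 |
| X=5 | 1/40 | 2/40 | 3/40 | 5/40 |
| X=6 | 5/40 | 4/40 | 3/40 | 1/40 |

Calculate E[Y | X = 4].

P(X = 4) = 3/20.
Σ Y·P over the event = 0·(2/40) + 4·(2/40) + 5·(2/40) = 9/20.
E[Y | X = 4] = (9/20) / (3/20) = 3.

3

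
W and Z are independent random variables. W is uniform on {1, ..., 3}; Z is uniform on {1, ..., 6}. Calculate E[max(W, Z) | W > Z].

8/3

Outcomes with W > Z: (2,1), (3,1), (3,2), each with probability 1/18.
E[max(W, Z) | W > Z] = (2 + 3 + 3) / 3 = 8/3.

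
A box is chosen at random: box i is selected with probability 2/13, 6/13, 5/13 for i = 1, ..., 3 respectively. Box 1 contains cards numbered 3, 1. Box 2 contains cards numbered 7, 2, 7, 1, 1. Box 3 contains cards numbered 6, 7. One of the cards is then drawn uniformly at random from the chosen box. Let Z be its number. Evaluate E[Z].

E[Z | box 1] = (3+1)/2 = 2.
E[Z | box 2] = (7+2+7+1+1)/5 = 18/5.
E[Z | box 3] = (6+7)/2 = 13/2.
By the law of total expectation,
E[Z] = (2/13)·(2) + (6/13)·(18/5) + (5/13)·(13/2) = 581/130.

581/130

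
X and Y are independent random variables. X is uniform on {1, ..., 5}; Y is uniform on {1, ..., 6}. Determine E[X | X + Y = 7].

3

Outcomes with X + Y = 7: (1,6), (2,5), (3,4), (4,3), (5,2), each with probability 1/30.
E[X | X + Y = 7] = (1 + 2 + 3 + 4 + 5) / 5 = 3.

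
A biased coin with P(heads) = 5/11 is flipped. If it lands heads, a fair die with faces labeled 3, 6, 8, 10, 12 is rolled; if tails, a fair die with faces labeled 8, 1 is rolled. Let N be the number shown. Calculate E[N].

6

E[N | heads] = (3+6+8+10+12)/5 = 39/5.
E[N | tails] = (8+1)/2 = 9/2.
By the law of total expectation,
E[N] = (5/11)·(39/5) + (6/11)·(9/2) = 6.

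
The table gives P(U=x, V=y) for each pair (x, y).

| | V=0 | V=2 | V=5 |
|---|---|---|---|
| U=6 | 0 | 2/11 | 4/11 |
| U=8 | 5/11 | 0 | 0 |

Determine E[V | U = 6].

4

P(U = 6) = 6/11.
Σ V·P over the event = 2·(2/11) + 5·(4/11) = 24/11.
E[V | U = 6] = (24/11) / (6/11) = 4.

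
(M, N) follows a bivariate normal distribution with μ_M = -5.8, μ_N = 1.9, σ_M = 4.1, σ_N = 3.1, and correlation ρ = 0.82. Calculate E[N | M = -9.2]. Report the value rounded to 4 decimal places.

-0.2080

E[N | M=x] = μ_N + ρ(σ_N/σ_M)(x − μ_M) for jointly normal variables.
E[N | M=-9.2] = 1.9 + (0.82)·(3.1/4.1)·(-9.2 − (-5.8)) = 1.9 + (0.62)·(-3.4) = -0.2080.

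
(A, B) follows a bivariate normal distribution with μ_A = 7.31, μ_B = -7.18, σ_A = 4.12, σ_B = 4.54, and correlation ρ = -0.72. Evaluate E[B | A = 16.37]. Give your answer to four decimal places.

For a bivariate normal, E[B | A=x] = μ_B + ρ·(σ_B/σ_A)·(x − μ_A).
E[B | A=16.37] = -7.18 + (-0.72)·(4.54/4.12)·(16.37 − (7.31)) = -7.18 + (-0.7934)·(9.06) = -14.3682.

-14.3682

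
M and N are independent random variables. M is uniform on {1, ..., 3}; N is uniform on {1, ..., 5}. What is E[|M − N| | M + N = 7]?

2

Outcomes with M + N = 7: (2,5), (3,4), each with probability 1/15.
E[|M − N| | M + N = 7] = (3 + 1) / 2 = 2.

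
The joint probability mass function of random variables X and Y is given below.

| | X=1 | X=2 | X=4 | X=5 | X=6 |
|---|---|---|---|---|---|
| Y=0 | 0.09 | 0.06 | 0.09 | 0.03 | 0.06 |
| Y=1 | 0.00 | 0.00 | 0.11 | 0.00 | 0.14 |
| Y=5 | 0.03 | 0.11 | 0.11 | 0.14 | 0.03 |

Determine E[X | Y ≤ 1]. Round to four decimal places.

4.0690

P(Y ≤ 1) = 0.58.
Σ X·P over the event = 1·(0.09) + 2·(0.06) + 4·(0.09) + 4·(0.11) + 5·(0.03) + 6·(0.06) + 6·(0.14) = 2.36.
E[X | Y ≤ 1] = (2.36) / (0.58) = 4.0690.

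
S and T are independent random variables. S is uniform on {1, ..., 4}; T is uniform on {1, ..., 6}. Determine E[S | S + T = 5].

Outcomes with S + T = 5: (1,4), (2,3), (3,2), (4,1), each with probability 1/24.
E[S | S + T = 5] = (1 + 2 + 3 + 4) / 4 = 5/2.

5/2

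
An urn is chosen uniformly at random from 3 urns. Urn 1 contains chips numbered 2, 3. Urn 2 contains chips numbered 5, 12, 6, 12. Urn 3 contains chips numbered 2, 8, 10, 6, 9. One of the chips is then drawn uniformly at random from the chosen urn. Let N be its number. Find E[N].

73/12

E[N | urn 1] = (2+3)/2 = 5/2.
E[N | urn 2] = (5+12+6+12)/4 = 35/4.
E[N | urn 3] = (2+8+10+6+9)/5 = 7.
By the law of total expectation,
E[N] = (1/3)·(5/2) + (1/3)·(35/4) + (1/3)·(7) = 73/12.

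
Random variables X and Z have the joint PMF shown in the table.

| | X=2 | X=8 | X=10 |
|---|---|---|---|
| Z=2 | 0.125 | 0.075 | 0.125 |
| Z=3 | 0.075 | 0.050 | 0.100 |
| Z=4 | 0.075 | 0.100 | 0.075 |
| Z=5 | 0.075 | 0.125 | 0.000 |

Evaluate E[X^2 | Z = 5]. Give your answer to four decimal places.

41.5000

P(Z = 5) = 0.200.
Σ X^2·P over the event = 4·(0.075) + 64·(0.125) = 8.300.
E[X^2 | Z = 5] = (8.300) / (0.200) = 41.5000.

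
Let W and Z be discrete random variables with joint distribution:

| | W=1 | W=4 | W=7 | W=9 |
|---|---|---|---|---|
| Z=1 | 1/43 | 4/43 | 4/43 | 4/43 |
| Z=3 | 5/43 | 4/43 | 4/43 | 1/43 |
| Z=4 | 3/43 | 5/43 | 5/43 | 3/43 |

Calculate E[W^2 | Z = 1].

P(Z = 1) = 13/43.
Σ W^2·P over the event = 1·(1/43) + 16·(4/43) + 49·(4/43) + 81·(4/43) = 585/43.
E[W^2 | Z = 1] = (585/43) / (13/43) = 45.

45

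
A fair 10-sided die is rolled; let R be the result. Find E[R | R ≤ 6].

7/2

Given R ≤ 6, R is equally likely to be any of {1, 2, 3, 4, 5, 6}.
E[R | R ≤ 6] = (1 + 2 + 3 + 4 + 5 + 6) / 6 = 7/2.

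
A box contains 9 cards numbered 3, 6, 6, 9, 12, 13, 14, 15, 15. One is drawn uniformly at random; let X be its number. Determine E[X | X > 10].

69/5

P(X > 10) = 5/9.
Σ over the event: 12·1/9 + 13·1/9 + 14·1/9 + 15·2/9 = 23/3.
E[X | X > 10] = (23/3) / (5/9) = 69/5.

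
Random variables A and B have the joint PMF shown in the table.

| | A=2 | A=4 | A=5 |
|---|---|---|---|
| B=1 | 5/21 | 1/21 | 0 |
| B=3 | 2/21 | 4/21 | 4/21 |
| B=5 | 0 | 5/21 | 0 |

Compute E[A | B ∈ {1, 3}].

P(B ∈ {1, 3}) = 16/21.
Summing A·P(A=x,B=y) over the conditioning event gives 18/7.
E[A | B ∈ {1, 3}] = (18/7) / (16/21) = 27/8.

27/8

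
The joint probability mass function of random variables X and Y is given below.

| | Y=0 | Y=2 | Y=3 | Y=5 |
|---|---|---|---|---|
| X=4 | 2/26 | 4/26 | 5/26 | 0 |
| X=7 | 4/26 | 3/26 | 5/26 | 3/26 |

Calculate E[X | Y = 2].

P(Y = 2) = 7/26.
Σ X·P over the event = 4·(4/26) + 7·(3/26) = 37/26.
E[X | Y = 2] = (37/26) / (7/26) = 37/7.

37/7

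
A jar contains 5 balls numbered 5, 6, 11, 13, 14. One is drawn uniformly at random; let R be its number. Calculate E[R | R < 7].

11/2

P(R < 7) = 2/5.
Σ over the event: 5·1/5 + 6·1/5 = 11/5.
E[R | R < 7] = (11/5) / (2/5) = 11/2.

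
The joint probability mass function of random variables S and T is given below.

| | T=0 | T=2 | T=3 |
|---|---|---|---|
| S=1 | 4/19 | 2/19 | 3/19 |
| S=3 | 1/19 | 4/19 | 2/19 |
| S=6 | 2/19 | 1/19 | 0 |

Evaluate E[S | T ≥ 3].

9/5

P(T ≥ 3) = 5/19.
Summing S·P(S=x,T=y) over the conditioning event gives 9/19.
E[S | T ≥ 3] = (9/19) / (5/19) = 9/5.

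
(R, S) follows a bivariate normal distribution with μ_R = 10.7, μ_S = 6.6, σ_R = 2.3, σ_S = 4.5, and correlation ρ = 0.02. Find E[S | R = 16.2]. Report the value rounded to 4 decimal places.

6.8152

For a bivariate normal, E[S | R=x] = μ_S + ρ·(σ_S/σ_R)·(x − μ_R).
E[S | R=16.2] = 6.6 + (0.02)·(4.5/2.3)·(16.2 − (10.7)) = 6.6 + (0.03913)·(5.5) = 6.8152.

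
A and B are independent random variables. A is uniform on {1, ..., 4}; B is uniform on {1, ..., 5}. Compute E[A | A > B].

Outcomes with A > B: (2,1), (3,1), (3,2), (4,1), (4,2), (4,3), each with probability 1/20.
E[A | A > B] = (2 + 3 + 3 + 4 + 4 + 4) / 6 = 10/3.

10/3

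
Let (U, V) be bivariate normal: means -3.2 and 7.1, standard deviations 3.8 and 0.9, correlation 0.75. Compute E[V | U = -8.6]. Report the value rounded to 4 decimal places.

The regression of V on U has slope ρ·σ_V/σ_U and passes through (μ_U, μ_V).
E[V | U=-8.6] = 7.1 + (0.75)·(0.9/3.8)·(-8.6 − (-3.2)) = 7.1 + (0.17763)·(-5.4) = 6.1408.

6.1408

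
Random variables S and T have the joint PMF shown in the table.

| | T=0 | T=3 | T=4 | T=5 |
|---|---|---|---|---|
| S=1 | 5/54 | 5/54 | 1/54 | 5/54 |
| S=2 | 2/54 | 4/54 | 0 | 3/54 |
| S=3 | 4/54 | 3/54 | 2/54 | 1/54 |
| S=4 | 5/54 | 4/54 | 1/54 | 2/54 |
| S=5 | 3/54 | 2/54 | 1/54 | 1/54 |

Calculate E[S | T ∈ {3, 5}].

P(T ∈ {3, 5}) = 5/9.
Summing S·P(S=x,T=y) over the conditioning event gives 25/18.
E[S | T ∈ {3, 5}] = (25/18) / (5/9) = 5/2.

5/2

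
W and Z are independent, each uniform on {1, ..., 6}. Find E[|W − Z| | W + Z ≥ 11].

2/3

Outcomes with W + Z ≥ 11: (5,6), (6,5), (6,6), each with probability 1/36.
E[|W − Z| | W + Z ≥ 11] = (1 + 1 + 0) / 3 = 2/3.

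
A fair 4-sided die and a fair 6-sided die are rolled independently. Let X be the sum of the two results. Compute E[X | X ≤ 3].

P(X ≤ 3) = 1/8.
Σ over the event: 2·1/24 + 3·1/12 = 1/3.
E[X | X ≤ 3] = (1/3) / (1/8) = 8/3.

8/3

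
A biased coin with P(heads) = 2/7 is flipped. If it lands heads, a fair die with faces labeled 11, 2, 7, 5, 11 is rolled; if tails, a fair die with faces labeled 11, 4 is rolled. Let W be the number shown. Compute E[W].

E[W | heads] = (11+2+7+5+11)/5 = 36/5.
E[W | tails] = (11+4)/2 = 15/2.
By the law of total expectation,
E[W] = (2/7)·(36/5) + (5/7)·(15/2) = 519/70.

519/70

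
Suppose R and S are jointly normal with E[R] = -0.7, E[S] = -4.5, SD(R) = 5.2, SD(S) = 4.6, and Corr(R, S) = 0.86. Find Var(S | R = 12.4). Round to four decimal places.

The conditional variance in a bivariate normal is σ_S²(1 − ρ²), independent of x.
Var(S | R=12.4) = (4.6)²·(1 − (0.86)²) = 21.16·0.2604 = 5.5101.

5.5101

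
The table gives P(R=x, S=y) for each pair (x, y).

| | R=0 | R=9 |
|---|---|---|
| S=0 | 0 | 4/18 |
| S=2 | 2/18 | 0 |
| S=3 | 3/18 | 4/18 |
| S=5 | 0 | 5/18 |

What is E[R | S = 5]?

P(S = 5) = 5/18.
Σ R·P over the event = 9·(5/18) = 5/2.
E[R | S = 5] = (5/2) / (5/18) = 9.

9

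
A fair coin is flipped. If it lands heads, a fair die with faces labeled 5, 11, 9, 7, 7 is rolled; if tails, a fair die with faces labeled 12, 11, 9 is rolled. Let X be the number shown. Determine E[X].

277/30

E[X | heads] = (5+11+9+7+7)/5 = 39/5.
E[X | tails] = (12+11+9)/3 = 32/3.
E[X] = (1/2)·(39/5) + (1/2)·(32/3) = 277/30.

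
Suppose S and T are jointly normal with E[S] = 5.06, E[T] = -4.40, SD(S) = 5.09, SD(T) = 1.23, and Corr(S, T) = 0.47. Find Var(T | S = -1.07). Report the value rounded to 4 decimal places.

1.1787

The conditional variance in a bivariate normal is σ_T²(1 − ρ²), independent of x.
Var(T | S=-1.07) = (1.23)²·(1 − (0.47)²) = 1.5129·0.7791 = 1.1787.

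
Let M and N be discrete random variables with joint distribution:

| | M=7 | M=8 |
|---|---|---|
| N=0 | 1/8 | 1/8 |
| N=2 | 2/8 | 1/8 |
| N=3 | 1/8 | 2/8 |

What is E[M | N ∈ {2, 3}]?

15/2

P(N ∈ {2, 3}) = 3/4.
Summing M·P(M=x,N=y) over the conditioning event gives 45/8.
E[M | N ∈ {2, 3}] = (45/8) / (3/4) = 15/2.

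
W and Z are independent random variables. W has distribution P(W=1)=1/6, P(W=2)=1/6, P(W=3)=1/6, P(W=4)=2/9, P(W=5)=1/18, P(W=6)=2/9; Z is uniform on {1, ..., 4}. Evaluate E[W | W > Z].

P(W > Z) = 41/72.
Summing W·P(x,y) over outcomes with W > Z gives 47/18.
E[W | W > Z] = (47/18) / (41/72) = 188/41.

188/41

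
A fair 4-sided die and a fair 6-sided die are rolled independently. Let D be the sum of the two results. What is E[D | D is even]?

6

P(D is even) = 1/2.
Σ over the event: 2·1/24 + 4·1/8 + 6·1/6 + 8·1/8 + 10·1/24 = 3.
E[D | D is even] = (3) / (1/2) = 6.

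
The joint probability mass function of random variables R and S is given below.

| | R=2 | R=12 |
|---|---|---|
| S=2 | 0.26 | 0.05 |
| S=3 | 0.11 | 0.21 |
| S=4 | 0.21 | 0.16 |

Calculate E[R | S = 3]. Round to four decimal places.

8.5625

P(S = 3) = 0.32.
Σ R·P over the event = 2·(0.11) + 12·(0.21) = 2.74.
E[R | S = 3] = (2.74) / (0.32) = 8.5625.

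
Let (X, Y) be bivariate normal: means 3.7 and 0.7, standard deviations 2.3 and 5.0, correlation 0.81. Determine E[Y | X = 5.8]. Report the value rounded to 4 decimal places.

4.3978

For a bivariate normal, E[Y | X=x] = μ_Y + ρ·(σ_Y/σ_X)·(x − μ_X).
E[Y | X=5.8] = 0.7 + (0.81)·(5.0/2.3)·(5.8 − (3.7)) = 0.7 + (1.76087)·(2.1) = 4.3978.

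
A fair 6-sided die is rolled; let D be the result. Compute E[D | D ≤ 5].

3

Given D ≤ 5, D is equally likely to be any of {1, 2, 3, 4, 5}.
E[D | D ≤ 5] = (1 + 2 + 3 + 4 + 5) / 5 = 3.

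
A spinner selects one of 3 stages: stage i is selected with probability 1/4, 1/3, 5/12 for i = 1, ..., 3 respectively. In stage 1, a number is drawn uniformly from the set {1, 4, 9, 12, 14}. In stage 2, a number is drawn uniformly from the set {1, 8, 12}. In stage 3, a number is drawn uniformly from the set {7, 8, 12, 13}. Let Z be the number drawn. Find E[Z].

E[Z | stage 1] = (1+4+9+12+14)/5 = 8.
E[Z | stage 2] = (1+8+12)/3 = 7.
E[Z | stage 3] = (7+8+12+13)/4 = 10.
By the law of total expectation,
E[Z] = (1/4)·(8) + (1/3)·(7) + (5/12)·(10) = 17/2.

17/2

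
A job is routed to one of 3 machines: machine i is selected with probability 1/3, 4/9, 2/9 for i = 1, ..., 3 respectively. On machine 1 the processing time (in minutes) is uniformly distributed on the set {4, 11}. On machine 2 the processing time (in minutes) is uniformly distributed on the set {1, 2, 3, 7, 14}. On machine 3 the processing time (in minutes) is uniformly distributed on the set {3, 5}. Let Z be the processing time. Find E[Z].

E[Z | machine 1] = (4+11)/2 = 15/2.
E[Z | machine 2] = (1+2+3+7+14)/5 = 27/5.
E[Z | machine 3] = (3+5)/2 = 4.
By the law of total expectation,
E[Z] = (1/3)·(15/2) + (4/9)·(27/5) + (2/9)·(4) = 521/90.

521/90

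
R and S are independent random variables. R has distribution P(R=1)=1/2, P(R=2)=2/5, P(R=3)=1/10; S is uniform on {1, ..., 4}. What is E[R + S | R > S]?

7/2

P(R > S) = 3/20.
Summing (R+S)·P(x,y) over outcomes with R > S gives 21/40.
E[R + S | R > S] = (21/40) / (3/20) = 7/2.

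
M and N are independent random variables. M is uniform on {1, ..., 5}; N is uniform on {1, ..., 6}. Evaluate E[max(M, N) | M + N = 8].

5

P(M + N = 8) = 2/15.
Summing max(M,N)·P(x,y) over outcomes with M + N = 8 gives 2/3.
E[max(M, N) | M + N = 8] = (2/3) / (2/15) = 5.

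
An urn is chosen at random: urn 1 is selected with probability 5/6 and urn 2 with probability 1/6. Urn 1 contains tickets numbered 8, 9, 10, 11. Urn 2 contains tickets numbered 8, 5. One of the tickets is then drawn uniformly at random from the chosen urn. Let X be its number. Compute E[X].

E[X | urn 1] = (8+9+10+11)/4 = 19/2.
E[X | urn 2] = (8+5)/2 = 13/2.
E[X] = (5/6)·(19/2) + (1/6)·(13/2) = 9.

9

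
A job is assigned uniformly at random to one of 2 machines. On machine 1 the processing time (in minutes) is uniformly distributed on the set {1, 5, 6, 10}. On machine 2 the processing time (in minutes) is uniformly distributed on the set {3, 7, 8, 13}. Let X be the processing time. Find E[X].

E[X | machine 1] = (1+5+6+10)/4 = 11/2.
E[X | machine 2] = (3+7+8+13)/4 = 31/4.
By the law of total expectation,
E[X] = (1/2)·(11/2) + (1/2)·(31/4) = 53/8.

53/8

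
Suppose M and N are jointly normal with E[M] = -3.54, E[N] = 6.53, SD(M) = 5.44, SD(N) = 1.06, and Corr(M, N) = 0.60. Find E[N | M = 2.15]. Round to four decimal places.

7.1952

E[N | M=x] = μ_N + ρ(σ_N/σ_M)(x − μ_M) for jointly normal variables.
E[N | M=2.15] = 6.53 + (0.60)·(1.06/5.44)·(2.15 − (-3.54)) = 6.53 + (0.11691)·(5.69) = 7.1952.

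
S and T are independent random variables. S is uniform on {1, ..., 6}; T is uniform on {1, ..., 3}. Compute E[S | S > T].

P(S > T) = 2/3.
Summing S·P(x,y) over outcomes with S > T gives 53/18.
E[S | S > T] = (53/18) / (2/3) = 53/12.

53/12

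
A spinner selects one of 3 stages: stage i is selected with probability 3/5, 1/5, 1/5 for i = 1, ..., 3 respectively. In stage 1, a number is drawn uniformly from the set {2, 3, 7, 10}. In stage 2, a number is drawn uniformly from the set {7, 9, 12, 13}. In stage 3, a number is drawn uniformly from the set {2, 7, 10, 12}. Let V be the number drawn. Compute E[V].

69/10

E[V | stage 1] = (2+3+7+10)/4 = 11/2.
E[V | stage 2] = (7+9+12+13)/4 = 41/4.
E[V | stage 3] = (2+7+10+12)/4 = 31/4.
By the law of total expectation,
E[V] = (3/5)·(11/2) + (1/5)·(41/4) + (1/5)·(31/4) = 69/10.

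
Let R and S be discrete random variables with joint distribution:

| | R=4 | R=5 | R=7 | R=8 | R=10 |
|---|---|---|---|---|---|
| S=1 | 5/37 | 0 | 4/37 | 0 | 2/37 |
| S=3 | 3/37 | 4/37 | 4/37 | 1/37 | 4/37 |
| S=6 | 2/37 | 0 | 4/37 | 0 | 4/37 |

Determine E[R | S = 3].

27/4

P(S = 3) = 16/37.
Σ R·P over the event = 4·(3/37) + 5·(4/37) + 7·(4/37) + 8·(1/37) + 10·(4/37) = 108/37.
E[R | S = 3] = (108/37) / (16/37) = 27/4.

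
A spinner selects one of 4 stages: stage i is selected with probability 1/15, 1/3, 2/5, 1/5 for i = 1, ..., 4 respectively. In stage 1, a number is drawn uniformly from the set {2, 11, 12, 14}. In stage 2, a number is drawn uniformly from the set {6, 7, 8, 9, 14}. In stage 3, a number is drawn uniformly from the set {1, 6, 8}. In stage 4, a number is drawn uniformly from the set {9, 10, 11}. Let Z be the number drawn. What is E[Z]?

91/12

E[Z | stage 1] = (2+11+12+14)/4 = 39/4.
E[Z | stage 2] = (6+7+8+9+14)/5 = 44/5.
E[Z | stage 3] = (1+6+8)/3 = 5.
E[Z | stage 4] = (9+10+11)/3 = 10.
By the law of total expectation,
E[Z] = (1/15)·(39/4) + (1/3)·(44/5) + (2/5)·(5) + (1/5)·(10) = 91/12.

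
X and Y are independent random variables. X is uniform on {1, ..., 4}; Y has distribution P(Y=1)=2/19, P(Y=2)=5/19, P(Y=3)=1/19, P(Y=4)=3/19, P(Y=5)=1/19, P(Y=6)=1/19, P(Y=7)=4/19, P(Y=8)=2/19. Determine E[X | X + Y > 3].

179/67

P(X + Y > 3) = 67/76.
Summing X·P(x,y) over outcomes with X + Y > 3 gives 179/76.
E[X | X + Y > 3] = (179/76) / (67/76) = 179/67.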